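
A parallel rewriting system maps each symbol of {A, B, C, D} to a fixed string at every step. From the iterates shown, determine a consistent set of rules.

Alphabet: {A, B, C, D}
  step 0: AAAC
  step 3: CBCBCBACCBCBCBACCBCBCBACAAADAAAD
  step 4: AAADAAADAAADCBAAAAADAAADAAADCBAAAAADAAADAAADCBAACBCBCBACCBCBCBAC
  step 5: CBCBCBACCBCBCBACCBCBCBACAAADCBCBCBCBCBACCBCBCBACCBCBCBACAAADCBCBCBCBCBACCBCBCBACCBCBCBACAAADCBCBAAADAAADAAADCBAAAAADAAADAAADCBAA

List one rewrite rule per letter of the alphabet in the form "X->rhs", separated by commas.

A->CB, B->AD, C->AA, D->AC

  step 4 ⇒ step 5: AAADAAADAAADCBAAAAADAAADAAADCBAAAAADAAADAAADCBAACBCBCBACCBCBCBAC ⇒ CB·CB·CB·AC·CB·CB·CB·AC·CB·CB·CB·AC·AA·AD·CB·CB·CB·CB·CB·AC·CB·CB·CB·AC·CB·CB·CB·AC·AA·AD·CB·CB·CB·CB·CB·AC·CB·CB·CB·AC·CB·CB·CB·AC·AA·AD·CB·CB·AA·AD·AA·AD·AA·AD·CB·AA·AA·AD·AA·AD·AA·AD·CB·AA
    A ↦ CB
    B ↦ AD
    C ↦ AA
    D ↦ AC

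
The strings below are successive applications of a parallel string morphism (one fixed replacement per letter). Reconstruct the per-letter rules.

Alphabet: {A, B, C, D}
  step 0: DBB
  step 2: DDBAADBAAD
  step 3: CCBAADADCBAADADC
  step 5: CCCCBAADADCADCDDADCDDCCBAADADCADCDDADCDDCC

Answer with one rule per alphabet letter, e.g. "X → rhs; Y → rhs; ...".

A->AD, B->BA, C->DD, D->C

  step 2 ⇒ step 3: DDBAADBAAD ⇒ C·C·BA·AD·AD·C·BA·AD·AD·C
    A ↦ AD
    B ↦ BA
    D ↦ C
    C ↦ DD  (constrained at step 3)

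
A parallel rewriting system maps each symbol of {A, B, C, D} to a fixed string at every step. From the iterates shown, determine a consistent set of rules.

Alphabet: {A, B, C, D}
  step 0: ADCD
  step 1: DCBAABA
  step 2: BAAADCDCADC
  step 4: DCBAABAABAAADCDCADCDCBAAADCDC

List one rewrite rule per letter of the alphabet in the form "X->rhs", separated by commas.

A->DC, B->A, C->A, D->BA

  step 1 ⇒ step 2: DCBAABA ⇒ BA·A·A·DC·DC·A·DC
    A ↦ DC
    B ↦ A
    C ↦ A
    D ↦ BA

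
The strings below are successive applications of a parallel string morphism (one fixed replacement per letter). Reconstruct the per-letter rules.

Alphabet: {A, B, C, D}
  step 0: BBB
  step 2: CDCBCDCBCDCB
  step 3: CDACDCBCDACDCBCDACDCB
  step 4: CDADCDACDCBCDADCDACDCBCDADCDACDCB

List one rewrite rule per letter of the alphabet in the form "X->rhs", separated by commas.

  step 3 ⇒ step 4: CDACDCBCDACDCBCDACDCB ⇒ CD·A·D·CD·A·CD·CB·CD·A·D·CD·A·CD·CB·CD·A·D·CD·A·CD·CB
    A ↦ D
    B ↦ CB
    C ↦ CD
    D ↦ A

A->D, B->CB, C->CD, D->A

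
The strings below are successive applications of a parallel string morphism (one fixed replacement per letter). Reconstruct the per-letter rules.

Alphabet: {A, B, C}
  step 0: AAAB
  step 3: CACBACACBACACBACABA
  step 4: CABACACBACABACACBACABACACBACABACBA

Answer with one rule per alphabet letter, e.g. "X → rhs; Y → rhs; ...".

A->BA, B->C, C->CA

  step 3 ⇒ step 4: CACBACACBACACBACABA ⇒ CA·BA·CA·C·BA·CA·BA·CA·C·BA·CA·BA·CA·C·BA·CA·BA·C·BA
    A ↦ BA
    B ↦ C
    C ↦ CA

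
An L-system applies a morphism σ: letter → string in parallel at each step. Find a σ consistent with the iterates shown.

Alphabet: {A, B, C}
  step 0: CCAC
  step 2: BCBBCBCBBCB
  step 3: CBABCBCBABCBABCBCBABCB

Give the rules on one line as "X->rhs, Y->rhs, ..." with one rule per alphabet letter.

  step 2 ⇒ step 3: BCBBCBCBBCB ⇒ CB·AB·CB·CB·AB·CB·AB·CB·CB·AB·CB
    B ↦ CB
    C ↦ AB
    A ↦ B  (constrained at step 0)

A->B, B->CB, C->AB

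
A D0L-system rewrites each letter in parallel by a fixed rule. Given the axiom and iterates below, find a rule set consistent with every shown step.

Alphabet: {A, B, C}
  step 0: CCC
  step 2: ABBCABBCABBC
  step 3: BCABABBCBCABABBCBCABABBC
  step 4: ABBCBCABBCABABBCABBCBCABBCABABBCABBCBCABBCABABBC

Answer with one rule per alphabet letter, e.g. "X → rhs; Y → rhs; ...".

  step 3 ⇒ step 4: BCABABBCBCABABBCBCABABBC ⇒ AB·BC·BC·AB·BC·AB·AB·BC·AB·BC·BC·AB·BC·AB·AB·BC·AB·BC·BC·AB·BC·AB·AB·BC
    A ↦ BC
    B ↦ AB
    C ↦ BC

A->BC, B->AB, C->BC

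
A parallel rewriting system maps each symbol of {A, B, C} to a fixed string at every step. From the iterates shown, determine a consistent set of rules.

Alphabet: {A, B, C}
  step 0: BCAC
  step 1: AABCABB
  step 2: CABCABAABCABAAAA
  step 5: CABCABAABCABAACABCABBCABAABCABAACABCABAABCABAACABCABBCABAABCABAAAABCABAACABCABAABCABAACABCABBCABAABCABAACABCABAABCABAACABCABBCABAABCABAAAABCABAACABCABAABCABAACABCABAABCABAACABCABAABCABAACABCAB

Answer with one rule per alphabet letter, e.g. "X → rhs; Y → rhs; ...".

A->CAB, B->AA, C->B

  step 1 ⇒ step 2: AABCABB ⇒ CAB·CAB·AA·B·CAB·AA·AA
    A ↦ CAB
    B ↦ AA
    C ↦ B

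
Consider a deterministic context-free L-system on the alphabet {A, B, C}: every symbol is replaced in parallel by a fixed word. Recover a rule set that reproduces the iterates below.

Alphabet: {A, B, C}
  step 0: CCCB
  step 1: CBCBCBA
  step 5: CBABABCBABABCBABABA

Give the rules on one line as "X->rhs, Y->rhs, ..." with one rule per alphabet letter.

  step 0 ⇒ step 1: CCCB ⇒ CB·CB·CB·A
    B ↦ A
    C ↦ CB
    A ↦ B  (constrained at step 1)

A->B, B->A, C->CB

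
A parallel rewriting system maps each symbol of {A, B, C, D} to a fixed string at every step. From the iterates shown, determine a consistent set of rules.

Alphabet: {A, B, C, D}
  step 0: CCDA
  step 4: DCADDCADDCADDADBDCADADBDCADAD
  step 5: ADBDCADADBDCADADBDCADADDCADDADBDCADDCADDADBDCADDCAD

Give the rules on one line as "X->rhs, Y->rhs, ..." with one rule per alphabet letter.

A->DC, B->D, C->B, D->AD

  step 4 ⇒ step 5: DCADDCADDCADDADBDCADADBDCADAD ⇒ AD·B·DC·AD·AD·B·DC·AD·AD·B·DC·AD·AD·DC·AD·D·AD·B·DC·AD·DC·AD·D·AD·B·DC·AD·DC·AD
    A ↦ DC
    B ↦ D
    C ↦ B
    D ↦ AD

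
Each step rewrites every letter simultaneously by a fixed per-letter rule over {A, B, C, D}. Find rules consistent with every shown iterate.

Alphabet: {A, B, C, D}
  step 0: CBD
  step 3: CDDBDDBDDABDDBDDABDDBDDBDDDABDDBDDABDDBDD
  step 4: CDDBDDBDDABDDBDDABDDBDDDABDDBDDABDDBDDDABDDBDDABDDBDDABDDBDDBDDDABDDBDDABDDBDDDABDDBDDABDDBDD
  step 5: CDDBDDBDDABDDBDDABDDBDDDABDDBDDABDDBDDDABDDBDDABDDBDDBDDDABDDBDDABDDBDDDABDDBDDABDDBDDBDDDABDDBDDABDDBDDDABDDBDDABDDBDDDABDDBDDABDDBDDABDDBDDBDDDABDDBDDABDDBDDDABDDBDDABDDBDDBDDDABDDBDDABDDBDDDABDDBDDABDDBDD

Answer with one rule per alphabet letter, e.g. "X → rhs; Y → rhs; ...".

  step 4 ⇒ step 5: CDDBDDBDDABDDBDDABDDBDDDABDDBDDABDDBDDDABDDBDDABDDBDDABDDBDDBDDDABDDBDDABDDBDDDABDDBDDABDDBDD ⇒ CDD·BDD·BDD·A·BDD·BDD·A·BDD·BDD·D·A·BDD·BDD·A·BDD·BDD·D·A·BDD·BDD·A·BDD·BDD·BDD·D·A·BDD·BDD·A·BDD·BDD·D·A·BDD·BDD·A·BDD·BDD·BDD·D·A·BDD·BDD·A·BDD·BDD·D·A·BDD·BDD·A·BDD·BDD·D·A·BDD·BDD·A·BDD·BDD·A·BDD·BDD·BDD·D·A·BDD·BDD·A·BDD·BDD·D·A·BDD·BDD·A·BDD·BDD·BDD·D·A·BDD·BDD·A·BDD·BDD·D·A·BDD·BDD·A·BDD·BDD
    A ↦ D
    B ↦ A
    C ↦ CDD
    D ↦ BDD

A->D, B->A, C->CDD, D->BDD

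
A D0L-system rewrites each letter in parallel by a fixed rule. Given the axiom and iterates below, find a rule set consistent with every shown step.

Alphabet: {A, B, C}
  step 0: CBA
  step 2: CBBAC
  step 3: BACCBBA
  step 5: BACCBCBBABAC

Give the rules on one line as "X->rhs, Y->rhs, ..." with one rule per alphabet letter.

A->B, B->C, C->BA

  step 2 ⇒ step 3: CBBAC ⇒ BA·C·C·B·BA
    A ↦ B
    B ↦ C
    C ↦ BA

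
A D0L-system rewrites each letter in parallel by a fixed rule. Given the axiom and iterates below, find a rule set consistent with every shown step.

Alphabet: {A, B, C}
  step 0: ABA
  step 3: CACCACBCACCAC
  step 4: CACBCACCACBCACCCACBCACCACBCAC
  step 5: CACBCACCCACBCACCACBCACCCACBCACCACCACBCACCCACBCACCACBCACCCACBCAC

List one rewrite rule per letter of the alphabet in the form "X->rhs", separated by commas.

A->B, B->C, C->CAC

  step 4 ⇒ step 5: CACBCACCACBCACCCACBCACCACBCAC ⇒ CAC·B·CAC·C·CAC·B·CAC·CAC·B·CAC·C·CAC·B·CAC·CAC·CAC·B·CAC·C·CAC·B·CAC·CAC·B·CAC·C·CAC·B·CAC
    A ↦ B
    B ↦ C
    C ↦ CAC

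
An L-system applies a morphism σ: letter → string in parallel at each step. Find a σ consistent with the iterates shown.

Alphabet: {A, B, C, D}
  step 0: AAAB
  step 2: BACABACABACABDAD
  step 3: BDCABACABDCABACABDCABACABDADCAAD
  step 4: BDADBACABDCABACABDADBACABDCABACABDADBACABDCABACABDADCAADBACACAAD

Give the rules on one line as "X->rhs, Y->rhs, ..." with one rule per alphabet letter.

A->CA, B->BD, C->BA, D->AD

  step 3 ⇒ step 4: BDCABACABDCABACABDCABACABDADCAAD ⇒ BD·AD·BA·CA·BD·CA·BA·CA·BD·AD·BA·CA·BD·CA·BA·CA·BD·AD·BA·CA·BD·CA·BA·CA·BD·AD·CA·AD·BA·CA·CA·AD
    A ↦ CA
    B ↦ BD
    C ↦ BA
    D ↦ AD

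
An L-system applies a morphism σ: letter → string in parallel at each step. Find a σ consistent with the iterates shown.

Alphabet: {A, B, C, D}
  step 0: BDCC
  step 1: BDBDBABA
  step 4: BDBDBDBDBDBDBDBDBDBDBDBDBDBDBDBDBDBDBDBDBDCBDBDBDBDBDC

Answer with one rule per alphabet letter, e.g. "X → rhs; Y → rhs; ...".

A->C, B->BD, C->BA, D->BD

  step 0 ⇒ step 1: BDCC ⇒ BD·BD·BA·BA
    B ↦ BD
    C ↦ BA
    D ↦ BD
    A ↦ C  (constrained at step 1)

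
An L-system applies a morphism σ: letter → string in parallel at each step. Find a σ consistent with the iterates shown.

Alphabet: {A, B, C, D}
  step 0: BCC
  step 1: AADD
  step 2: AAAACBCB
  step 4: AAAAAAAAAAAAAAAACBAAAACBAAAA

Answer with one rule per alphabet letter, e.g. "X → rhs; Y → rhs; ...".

  step 1 ⇒ step 2: AADD ⇒ AA·AA·CB·CB
    A ↦ AA
    D ↦ CB
  step 0 ⇒ step 1: BCC ⇒ AA·D·D
    B ↦ AA
  step 0 ⇒ step 1: BCC ⇒ AA·D·D
    C ↦ D

A->AA, B->AA, C->D, D->CB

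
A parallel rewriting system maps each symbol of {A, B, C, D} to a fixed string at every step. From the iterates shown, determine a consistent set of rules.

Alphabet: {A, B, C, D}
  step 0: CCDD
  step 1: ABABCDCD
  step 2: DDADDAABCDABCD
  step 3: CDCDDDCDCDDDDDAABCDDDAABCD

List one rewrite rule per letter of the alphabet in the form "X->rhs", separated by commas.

A->DD, B->A, C->AB, D->CD

  step 2 ⇒ step 3: DDADDAABCDABCD ⇒ CD·CD·DD·CD·CD·DD·DD·A·AB·CD·DD·A·AB·CD
    A ↦ DD
    B ↦ A
    C ↦ AB
    D ↦ CD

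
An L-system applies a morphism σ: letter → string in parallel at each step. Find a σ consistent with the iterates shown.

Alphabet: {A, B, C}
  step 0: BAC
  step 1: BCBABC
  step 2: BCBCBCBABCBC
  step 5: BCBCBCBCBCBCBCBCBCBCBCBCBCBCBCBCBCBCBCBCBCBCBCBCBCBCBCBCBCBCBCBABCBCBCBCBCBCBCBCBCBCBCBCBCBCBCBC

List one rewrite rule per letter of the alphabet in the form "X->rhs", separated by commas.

  step 1 ⇒ step 2: BCBABC ⇒ BC·BC·BC·BA·BC·BC
    A ↦ BA
    B ↦ BC
    C ↦ BC

A->BA, B->BC, C->BC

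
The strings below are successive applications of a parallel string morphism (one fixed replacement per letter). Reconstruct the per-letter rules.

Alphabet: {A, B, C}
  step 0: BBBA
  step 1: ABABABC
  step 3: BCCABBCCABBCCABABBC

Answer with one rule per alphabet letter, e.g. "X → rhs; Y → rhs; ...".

  step 0 ⇒ step 1: BBBA ⇒ AB·AB·AB·C
    A ↦ C
    B ↦ AB
    C ↦ BC  (constrained at step 1)

A->C, B->AB, C->BC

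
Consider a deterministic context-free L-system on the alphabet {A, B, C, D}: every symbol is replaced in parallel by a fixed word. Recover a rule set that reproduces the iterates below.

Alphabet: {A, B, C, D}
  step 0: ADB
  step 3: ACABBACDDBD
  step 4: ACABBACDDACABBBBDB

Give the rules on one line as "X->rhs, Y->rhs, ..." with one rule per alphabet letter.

A->AC, B->D, C->ABB, D->B

  step 3 ⇒ step 4: ACABBACDDBD ⇒ AC·ABB·AC·D·D·AC·ABB·B·B·D·B
    A ↦ AC
    B ↦ D
    C ↦ ABB
    D ↦ B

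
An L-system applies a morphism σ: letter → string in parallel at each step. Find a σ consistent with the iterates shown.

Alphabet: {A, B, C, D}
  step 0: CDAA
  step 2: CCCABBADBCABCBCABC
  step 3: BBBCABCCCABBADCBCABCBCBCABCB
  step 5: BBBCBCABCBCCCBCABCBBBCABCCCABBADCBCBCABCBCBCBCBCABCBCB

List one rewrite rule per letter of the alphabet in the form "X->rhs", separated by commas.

A->CAB, B->C, C->B, D->BAD

  step 2 ⇒ step 3: CCCABBADBCABCBCABC ⇒ B·B·B·CAB·C·C·CAB·BAD·C·B·CAB·C·B·C·B·CAB·C·B
    A ↦ CAB
    B ↦ C
    C ↦ B
    D ↦ BAD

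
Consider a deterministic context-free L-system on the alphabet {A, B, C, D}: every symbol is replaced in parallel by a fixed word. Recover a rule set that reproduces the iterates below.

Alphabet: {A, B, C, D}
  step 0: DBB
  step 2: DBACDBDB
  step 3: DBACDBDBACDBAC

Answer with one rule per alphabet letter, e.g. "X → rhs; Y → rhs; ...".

A->D, B->AC, C->B, D->DB

  step 2 ⇒ step 3: DBACDBDB ⇒ DB·AC·D·B·DB·AC·DB·AC
    A ↦ D
    B ↦ AC
    C ↦ B
    D ↦ DB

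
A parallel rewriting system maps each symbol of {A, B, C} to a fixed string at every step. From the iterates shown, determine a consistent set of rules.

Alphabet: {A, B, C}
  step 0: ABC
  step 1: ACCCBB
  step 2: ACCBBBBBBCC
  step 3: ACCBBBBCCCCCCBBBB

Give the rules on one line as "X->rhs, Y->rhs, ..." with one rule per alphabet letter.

  step 2 ⇒ step 3: ACCBBBBBBCC ⇒ ACC·BB·BB·C·C·C·C·C·C·BB·BB
    A ↦ ACC
    B ↦ C
    C ↦ BB

A->ACC, B->C, C->BB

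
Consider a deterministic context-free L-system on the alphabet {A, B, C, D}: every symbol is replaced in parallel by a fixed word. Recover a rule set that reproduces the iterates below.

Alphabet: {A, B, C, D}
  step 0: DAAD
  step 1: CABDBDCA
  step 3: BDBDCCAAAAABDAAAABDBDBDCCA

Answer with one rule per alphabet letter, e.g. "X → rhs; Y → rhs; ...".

A->BD, B->C, C->AA, D->CA

  step 0 ⇒ step 1: DAAD ⇒ CA·BD·BD·CA
    A ↦ BD
    D ↦ CA
    B ↦ C  (constrained at step 1)
    C ↦ AA  (constrained at step 1)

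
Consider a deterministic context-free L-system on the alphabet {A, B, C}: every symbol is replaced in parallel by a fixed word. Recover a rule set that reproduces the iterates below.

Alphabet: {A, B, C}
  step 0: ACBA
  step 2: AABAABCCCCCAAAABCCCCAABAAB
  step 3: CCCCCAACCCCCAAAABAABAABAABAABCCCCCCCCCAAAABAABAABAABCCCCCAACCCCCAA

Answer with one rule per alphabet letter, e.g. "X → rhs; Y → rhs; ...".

  step 2 ⇒ step 3: AABAABCCCCCAAAABCCCCAABAAB ⇒ CC·CC·CAA·CC·CC·CAA·AAB·AAB·AAB·AAB·AAB·CC·CC·CC·CC·CAA·AAB·AAB·AAB·AAB·CC·CC·CAA·CC·CC·CAA
    A ↦ CC
    B ↦ CAA
    C ↦ AAB

A->CC, B->CAA, C->AAB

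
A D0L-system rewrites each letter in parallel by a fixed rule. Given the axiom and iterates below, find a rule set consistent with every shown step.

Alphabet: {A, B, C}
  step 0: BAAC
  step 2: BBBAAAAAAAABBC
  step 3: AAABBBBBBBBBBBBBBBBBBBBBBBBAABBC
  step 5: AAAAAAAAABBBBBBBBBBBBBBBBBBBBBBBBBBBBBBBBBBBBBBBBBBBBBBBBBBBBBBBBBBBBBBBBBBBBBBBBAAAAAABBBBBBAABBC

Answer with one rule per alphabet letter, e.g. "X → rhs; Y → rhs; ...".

A->BBB, B->A, C->BBC

  step 2 ⇒ step 3: BBBAAAAAAAABBC ⇒ A·A·A·BBB·BBB·BBB·BBB·BBB·BBB·BBB·BBB·A·A·BBC
    A ↦ BBB
    B ↦ A
    C ↦ BBC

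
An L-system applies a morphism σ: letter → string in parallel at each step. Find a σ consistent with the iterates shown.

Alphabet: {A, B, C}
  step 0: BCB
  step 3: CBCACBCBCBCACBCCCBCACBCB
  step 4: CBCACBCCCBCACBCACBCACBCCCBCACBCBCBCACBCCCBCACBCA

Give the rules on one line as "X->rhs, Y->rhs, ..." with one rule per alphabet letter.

A->CC, B->CA, C->CB

  step 3 ⇒ step 4: CBCACBCBCBCACBCCCBCACBCB ⇒ CB·CA·CB·CC·CB·CA·CB·CA·CB·CA·CB·CC·CB·CA·CB·CB·CB·CA·CB·CC·CB·CA·CB·CA
    A ↦ CC
    B ↦ CA
    C ↦ CB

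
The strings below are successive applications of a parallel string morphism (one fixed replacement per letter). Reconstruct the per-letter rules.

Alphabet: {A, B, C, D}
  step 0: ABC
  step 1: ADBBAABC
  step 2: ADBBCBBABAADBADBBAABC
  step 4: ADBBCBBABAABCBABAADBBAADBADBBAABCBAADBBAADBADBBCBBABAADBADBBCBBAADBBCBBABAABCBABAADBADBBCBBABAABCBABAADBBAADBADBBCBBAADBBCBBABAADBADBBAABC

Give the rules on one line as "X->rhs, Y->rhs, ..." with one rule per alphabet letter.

A->ADB, B->BA, C->ABC, D->BCB

  step 1 ⇒ step 2: ADBBAABC ⇒ ADB·BCB·BA·BA·ADB·ADB·BA·ABC
    A ↦ ADB
    B ↦ BA
    C ↦ ABC
    D ↦ BCB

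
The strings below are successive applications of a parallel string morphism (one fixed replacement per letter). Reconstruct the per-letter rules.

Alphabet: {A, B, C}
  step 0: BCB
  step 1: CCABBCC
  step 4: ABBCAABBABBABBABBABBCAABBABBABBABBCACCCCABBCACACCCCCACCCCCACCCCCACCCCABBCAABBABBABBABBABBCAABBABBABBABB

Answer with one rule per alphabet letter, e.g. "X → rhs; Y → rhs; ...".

  step 0 ⇒ step 1: BCB ⇒ CC·ABB·CC
    B ↦ CC
    C ↦ ABB
    A ↦ CA  (constrained at step 1)

A->CA, B->CC, C->ABB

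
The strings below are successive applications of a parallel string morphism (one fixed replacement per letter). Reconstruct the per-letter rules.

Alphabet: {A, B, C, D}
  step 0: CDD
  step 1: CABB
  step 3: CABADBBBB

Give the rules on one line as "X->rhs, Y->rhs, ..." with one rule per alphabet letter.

A->B, B->AD, C->CA, D->B

  step 0 ⇒ step 1: CDD ⇒ CA·B·B
    C ↦ CA
    D ↦ B
    A ↦ B  (constrained at step 1)
    B ↦ AD  (constrained at step 1)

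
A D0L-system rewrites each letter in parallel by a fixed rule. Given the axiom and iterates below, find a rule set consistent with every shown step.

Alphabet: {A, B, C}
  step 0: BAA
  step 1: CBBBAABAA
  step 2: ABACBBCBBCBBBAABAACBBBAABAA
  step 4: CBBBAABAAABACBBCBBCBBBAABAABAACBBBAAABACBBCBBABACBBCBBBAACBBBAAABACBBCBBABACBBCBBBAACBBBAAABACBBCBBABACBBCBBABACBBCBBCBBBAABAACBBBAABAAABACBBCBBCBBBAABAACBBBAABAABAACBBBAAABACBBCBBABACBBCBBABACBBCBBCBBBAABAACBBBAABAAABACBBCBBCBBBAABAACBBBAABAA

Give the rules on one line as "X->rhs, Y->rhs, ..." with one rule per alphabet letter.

A->BAA, B->CBB, C->ABA

  step 1 ⇒ step 2: CBBBAABAA ⇒ ABA·CBB·CBB·CBB·BAA·BAA·CBB·BAA·BAA
    A ↦ BAA
    B ↦ CBB
    C ↦ ABA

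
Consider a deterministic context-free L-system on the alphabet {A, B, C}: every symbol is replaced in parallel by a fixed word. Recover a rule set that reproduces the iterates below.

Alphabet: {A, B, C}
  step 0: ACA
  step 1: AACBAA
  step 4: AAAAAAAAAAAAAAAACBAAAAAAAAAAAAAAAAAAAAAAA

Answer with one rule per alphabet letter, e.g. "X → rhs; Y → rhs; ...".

A->AA, B->A, C->CB

  step 0 ⇒ step 1: ACA ⇒ AA·CB·AA
    A ↦ AA
    C ↦ CB
    B ↦ A  (constrained at step 1)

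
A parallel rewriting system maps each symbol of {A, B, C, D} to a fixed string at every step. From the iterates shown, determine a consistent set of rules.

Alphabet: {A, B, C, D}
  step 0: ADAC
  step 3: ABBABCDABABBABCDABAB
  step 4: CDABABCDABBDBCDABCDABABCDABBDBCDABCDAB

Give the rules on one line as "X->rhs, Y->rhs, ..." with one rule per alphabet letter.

  step 3 ⇒ step 4: ABBABCDABABBABCDABAB ⇒ CD·AB·AB·CD·AB·BD·B·CD·AB·CD·AB·AB·CD·AB·BD·B·CD·AB·CD·AB
    A ↦ CD
    B ↦ AB
    C ↦ BD
    D ↦ B

A->CD, B->AB, C->BD, D->B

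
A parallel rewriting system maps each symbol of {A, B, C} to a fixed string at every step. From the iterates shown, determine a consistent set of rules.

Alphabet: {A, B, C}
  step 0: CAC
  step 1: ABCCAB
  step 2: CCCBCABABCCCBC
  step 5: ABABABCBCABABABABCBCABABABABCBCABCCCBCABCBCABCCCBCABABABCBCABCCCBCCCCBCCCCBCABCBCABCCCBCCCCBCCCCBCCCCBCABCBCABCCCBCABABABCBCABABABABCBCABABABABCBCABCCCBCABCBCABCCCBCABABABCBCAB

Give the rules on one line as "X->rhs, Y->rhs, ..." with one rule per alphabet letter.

A->CC, B->CBC, C->AB

  step 1 ⇒ step 2: ABCCAB ⇒ CC·CBC·AB·AB·CC·CBC
    A ↦ CC
    B ↦ CBC
    C ↦ AB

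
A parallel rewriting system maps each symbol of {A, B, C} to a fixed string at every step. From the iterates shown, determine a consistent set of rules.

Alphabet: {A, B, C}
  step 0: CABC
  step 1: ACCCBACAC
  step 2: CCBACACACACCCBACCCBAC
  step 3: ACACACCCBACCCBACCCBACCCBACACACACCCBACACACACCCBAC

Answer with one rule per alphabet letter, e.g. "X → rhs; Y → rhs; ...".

A->CCB, B->AC, C->AC

  step 2 ⇒ step 3: CCBACACACACCCBACCCBAC ⇒ AC·AC·AC·CCB·AC·CCB·AC·CCB·AC·CCB·AC·AC·AC·AC·CCB·AC·AC·AC·AC·CCB·AC
    A ↦ CCB
    B ↦ AC
    C ↦ AC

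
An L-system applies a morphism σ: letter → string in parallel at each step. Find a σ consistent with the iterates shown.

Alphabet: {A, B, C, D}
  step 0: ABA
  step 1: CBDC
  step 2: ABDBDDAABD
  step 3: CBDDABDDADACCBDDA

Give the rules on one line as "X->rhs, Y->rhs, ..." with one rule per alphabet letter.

A->C, B->BD, C->ABD, D->DA

  step 2 ⇒ step 3: ABDBDDAABD ⇒ C·BD·DA·BD·DA·DA·C·C·BD·DA
    A ↦ C
    B ↦ BD
    D ↦ DA
  step 1 ⇒ step 2: CBDC ⇒ ABD·BD·DA·ABD
    C ↦ ABD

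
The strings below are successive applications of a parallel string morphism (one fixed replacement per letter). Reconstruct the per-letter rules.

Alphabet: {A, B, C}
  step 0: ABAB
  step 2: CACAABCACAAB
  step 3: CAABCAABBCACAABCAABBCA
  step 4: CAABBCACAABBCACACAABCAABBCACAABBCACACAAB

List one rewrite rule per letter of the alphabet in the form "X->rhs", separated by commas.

  step 3 ⇒ step 4: CAABCAABBCACAABCAABBCA ⇒ CAA·B·B·CA·CAA·B·B·CA·CA·CAA·B·CAA·B·B·CA·CAA·B·B·CA·CA·CAA·B
    A ↦ B
    B ↦ CA
    C ↦ CAA

A->B, B->CA, C->CAA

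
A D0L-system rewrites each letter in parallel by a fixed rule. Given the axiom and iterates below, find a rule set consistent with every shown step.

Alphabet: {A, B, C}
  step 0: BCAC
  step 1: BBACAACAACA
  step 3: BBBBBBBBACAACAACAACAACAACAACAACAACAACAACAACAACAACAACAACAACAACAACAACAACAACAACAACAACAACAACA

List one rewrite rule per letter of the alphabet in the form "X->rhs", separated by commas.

  step 0 ⇒ step 1: BCAC ⇒ BB·ACA·ACA·ACA
    A ↦ ACA
    B ↦ BB
    C ↦ ACA

A->ACA, B->BB, C->ACA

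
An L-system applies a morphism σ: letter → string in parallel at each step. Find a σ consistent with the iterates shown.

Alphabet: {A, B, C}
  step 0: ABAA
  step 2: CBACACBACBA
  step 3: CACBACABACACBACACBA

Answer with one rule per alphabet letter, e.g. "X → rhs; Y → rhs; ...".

  step 2 ⇒ step 3: CBACACBACBA ⇒ CA·C·BA·CA·BA·CA·C·BA·CA·C·BA
    A ↦ BA
    B ↦ C
    C ↦ CA

A->BA, B->C, C->CA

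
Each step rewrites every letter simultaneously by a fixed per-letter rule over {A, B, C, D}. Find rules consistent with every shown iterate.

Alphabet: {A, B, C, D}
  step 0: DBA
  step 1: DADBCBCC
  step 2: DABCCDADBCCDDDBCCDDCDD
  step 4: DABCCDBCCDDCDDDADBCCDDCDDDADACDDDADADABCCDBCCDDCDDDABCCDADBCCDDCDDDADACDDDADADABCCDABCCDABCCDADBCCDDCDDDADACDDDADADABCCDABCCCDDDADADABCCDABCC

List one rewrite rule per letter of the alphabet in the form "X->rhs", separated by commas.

A->BCC, B->DBC, C->CDD, D->DA

  step 1 ⇒ step 2: DADBCBCC ⇒ DA·BCC·DA·DBC·CDD·DBC·CDD·CDD
    A ↦ BCC
    B ↦ DBC
    C ↦ CDD
    D ↦ DA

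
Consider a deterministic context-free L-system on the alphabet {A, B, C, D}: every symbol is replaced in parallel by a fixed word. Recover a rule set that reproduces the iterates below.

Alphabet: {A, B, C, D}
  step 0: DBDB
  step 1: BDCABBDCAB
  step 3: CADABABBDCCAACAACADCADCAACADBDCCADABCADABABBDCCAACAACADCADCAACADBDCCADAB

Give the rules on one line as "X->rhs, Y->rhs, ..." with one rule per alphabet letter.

A->CAD, B->AB, C->CAA, D->BDC

  step 0 ⇒ step 1: DBDB ⇒ BDC·AB·BDC·AB
    B ↦ AB
    D ↦ BDC
    A ↦ CAD  (constrained at step 1)
    C ↦ CAA  (constrained at step 1)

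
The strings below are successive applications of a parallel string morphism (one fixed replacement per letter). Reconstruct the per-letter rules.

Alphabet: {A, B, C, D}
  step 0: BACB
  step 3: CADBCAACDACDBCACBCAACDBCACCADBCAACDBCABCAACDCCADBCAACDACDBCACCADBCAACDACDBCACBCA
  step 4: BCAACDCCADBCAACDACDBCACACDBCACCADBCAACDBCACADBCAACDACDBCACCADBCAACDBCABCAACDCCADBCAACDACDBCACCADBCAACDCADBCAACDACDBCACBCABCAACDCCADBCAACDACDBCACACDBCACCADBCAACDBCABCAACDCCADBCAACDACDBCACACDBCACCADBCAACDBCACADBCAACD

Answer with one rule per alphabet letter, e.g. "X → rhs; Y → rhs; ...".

  step 3 ⇒ step 4: CADBCAACDACDBCACBCAACDBCACCADBCAACDBCABCAACDCCADBCAACDACDBCACCADBCAACDACDBCACBCA ⇒ BCA·ACD·C·CAD·BCA·ACD·ACD·BCA·C·ACD·BCA·C·CAD·BCA·ACD·BCA·CAD·BCA·ACD·ACD·BCA·C·CAD·BCA·ACD·BCA·BCA·ACD·C·CAD·BCA·ACD·ACD·BCA·C·CAD·BCA·ACD·CAD·BCA·ACD·ACD·BCA·C·BCA·BCA·ACD·C·CAD·BCA·ACD·ACD·BCA·C·ACD·BCA·C·CAD·BCA·ACD·BCA·BCA·ACD·C·CAD·BCA·ACD·ACD·BCA·C·ACD·BCA·C·CAD·BCA·ACD·BCA·CAD·BCA·ACD
    A ↦ ACD
    B ↦ CAD
    C ↦ BCA
    D ↦ C

A->ACD, B->CAD, C->BCA, D->C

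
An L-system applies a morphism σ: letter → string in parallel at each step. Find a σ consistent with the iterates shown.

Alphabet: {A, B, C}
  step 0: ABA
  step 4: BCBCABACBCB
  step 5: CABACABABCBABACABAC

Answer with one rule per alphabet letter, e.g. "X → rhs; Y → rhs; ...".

A->B, B->C, C->ABA

  step 4 ⇒ step 5: BCBCABACBCB ⇒ C·ABA·C·ABA·B·C·B·ABA·C·ABA·C
    A ↦ B
    B ↦ C
    C ↦ ABA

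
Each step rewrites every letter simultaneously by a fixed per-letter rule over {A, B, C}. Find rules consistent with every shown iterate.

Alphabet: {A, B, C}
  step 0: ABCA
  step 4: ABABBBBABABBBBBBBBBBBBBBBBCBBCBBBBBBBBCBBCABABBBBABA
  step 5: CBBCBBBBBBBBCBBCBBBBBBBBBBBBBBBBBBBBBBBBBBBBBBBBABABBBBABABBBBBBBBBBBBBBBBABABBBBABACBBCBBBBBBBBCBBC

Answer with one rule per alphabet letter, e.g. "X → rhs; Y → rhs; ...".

  step 4 ⇒ step 5: ABABBBBABABBBBBBBBBBBBBBBBCBBCBBBBBBBBCBBCABABBBBABA ⇒ C·BB·C·BB·BB·BB·BB·C·BB·C·BB·BB·BB·BB·BB·BB·BB·BB·BB·BB·BB·BB·BB·BB·BB·BB·ABA·BB·BB·ABA·BB·BB·BB·BB·BB·BB·BB·BB·ABA·BB·BB·ABA·C·BB·C·BB·BB·BB·BB·C·BB·C
    A ↦ C
    B ↦ BB
    C ↦ ABA

A->C, B->BB, C->ABA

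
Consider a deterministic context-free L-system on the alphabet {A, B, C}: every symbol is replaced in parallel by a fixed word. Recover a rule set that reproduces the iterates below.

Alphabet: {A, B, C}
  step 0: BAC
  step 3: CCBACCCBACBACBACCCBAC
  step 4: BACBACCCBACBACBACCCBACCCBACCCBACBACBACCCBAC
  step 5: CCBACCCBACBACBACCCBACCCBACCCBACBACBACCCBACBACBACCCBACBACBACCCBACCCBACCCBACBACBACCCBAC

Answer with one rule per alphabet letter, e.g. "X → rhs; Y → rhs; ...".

A->C, B->C, C->BAC

  step 4 ⇒ step 5: BACBACCCBACBACBACCCBACCCBACCCBACBACBACCCBAC ⇒ C·C·BAC·C·C·BAC·BAC·BAC·C·C·BAC·C·C·BAC·C·C·BAC·BAC·BAC·C·C·BAC·BAC·BAC·C·C·BAC·BAC·BAC·C·C·BAC·C·C·BAC·C·C·BAC·BAC·BAC·C·C·BAC
    A ↦ C
    B ↦ C
    C ↦ BAC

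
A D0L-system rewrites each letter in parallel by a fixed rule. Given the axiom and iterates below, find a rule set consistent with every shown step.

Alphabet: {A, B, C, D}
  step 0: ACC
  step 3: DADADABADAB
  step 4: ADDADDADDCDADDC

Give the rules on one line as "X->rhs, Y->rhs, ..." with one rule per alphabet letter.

A->D, B->C, C->AB, D->AD

  step 3 ⇒ step 4: DADADABADAB ⇒ AD·D·AD·D·AD·D·C·D·AD·D·C
    A ↦ D
    B ↦ C
    D ↦ AD
    C ↦ AB  (constrained at step 0)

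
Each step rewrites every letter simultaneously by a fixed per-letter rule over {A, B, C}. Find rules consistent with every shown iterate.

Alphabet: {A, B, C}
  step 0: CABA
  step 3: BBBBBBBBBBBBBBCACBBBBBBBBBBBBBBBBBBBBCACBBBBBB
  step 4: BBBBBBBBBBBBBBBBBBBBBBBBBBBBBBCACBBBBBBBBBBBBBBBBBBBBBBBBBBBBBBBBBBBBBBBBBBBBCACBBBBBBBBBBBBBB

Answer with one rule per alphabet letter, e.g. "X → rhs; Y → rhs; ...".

A->CAC, B->BB, C->BB

  step 3 ⇒ step 4: BBBBBBBBBBBBBBCACBBBBBBBBBBBBBBBBBBBBCACBBBBBB ⇒ BB·BB·BB·BB·BB·BB·BB·BB·BB·BB·BB·BB·BB·BB·BB·CAC·BB·BB·BB·BB·BB·BB·BB·BB·BB·BB·BB·BB·BB·BB·BB·BB·BB·BB·BB·BB·BB·BB·CAC·BB·BB·BB·BB·BB·BB·BB
    A ↦ CAC
    B ↦ BB
    C ↦ BB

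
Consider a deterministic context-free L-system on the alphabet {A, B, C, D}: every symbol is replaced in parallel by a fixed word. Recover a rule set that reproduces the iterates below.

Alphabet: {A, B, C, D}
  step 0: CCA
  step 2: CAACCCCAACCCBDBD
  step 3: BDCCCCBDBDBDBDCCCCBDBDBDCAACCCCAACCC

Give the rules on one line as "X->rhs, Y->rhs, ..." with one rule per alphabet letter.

  step 2 ⇒ step 3: CAACCCCAACCCBDBD ⇒ BD·CC·CC·BD·BD·BD·BD·CC·CC·BD·BD·BD·CAA·CCC·CAA·CCC
    A ↦ CC
    B ↦ CAA
    C ↦ BD
    D ↦ CCC

A->CC, B->CAA, C->BD, D->CCC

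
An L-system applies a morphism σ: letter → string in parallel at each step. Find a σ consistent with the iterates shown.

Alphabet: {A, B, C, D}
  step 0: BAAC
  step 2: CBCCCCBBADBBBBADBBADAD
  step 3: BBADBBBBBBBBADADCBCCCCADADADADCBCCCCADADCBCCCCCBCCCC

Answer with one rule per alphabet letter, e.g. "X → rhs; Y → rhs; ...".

  step 2 ⇒ step 3: CBCCCCBBADBBBBADBBADAD ⇒ BB·AD·BB·BB·BB·BB·AD·AD·CBC·CCC·AD·AD·AD·AD·CBC·CCC·AD·AD·CBC·CCC·CBC·CCC
    A ↦ CBC
    B ↦ AD
    C ↦ BB
    D ↦ CCC

A->CBC, B->AD, C->BB, D->CCC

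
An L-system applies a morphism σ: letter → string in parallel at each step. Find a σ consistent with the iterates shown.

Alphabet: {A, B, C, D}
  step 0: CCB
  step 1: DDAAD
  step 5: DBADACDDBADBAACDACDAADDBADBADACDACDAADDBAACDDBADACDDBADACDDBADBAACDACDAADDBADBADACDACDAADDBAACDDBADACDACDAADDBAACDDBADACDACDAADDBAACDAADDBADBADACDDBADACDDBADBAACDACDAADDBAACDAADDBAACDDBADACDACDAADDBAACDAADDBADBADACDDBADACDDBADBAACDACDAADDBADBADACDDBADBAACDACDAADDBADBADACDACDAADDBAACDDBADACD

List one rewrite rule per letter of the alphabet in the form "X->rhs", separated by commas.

A->DBA, B->AAD, C->D, D->ACD

  step 0 ⇒ step 1: CCB ⇒ D·D·AAD
    B ↦ AAD
    C ↦ D
    A ↦ DBA  (constrained at step 1)
    D ↦ ACD  (constrained at step 1)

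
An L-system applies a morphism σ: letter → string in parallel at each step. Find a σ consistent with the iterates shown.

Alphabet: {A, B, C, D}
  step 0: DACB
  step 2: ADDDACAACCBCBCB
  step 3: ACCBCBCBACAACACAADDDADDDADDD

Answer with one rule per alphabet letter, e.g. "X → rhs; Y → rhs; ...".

A->AC, B->DDD, C->A, D->CB

  step 2 ⇒ step 3: ADDDACAACCBCBCB ⇒ AC·CB·CB·CB·AC·A·AC·AC·A·A·DDD·A·DDD·A·DDD
    A ↦ AC
    B ↦ DDD
    C ↦ A
    D ↦ CB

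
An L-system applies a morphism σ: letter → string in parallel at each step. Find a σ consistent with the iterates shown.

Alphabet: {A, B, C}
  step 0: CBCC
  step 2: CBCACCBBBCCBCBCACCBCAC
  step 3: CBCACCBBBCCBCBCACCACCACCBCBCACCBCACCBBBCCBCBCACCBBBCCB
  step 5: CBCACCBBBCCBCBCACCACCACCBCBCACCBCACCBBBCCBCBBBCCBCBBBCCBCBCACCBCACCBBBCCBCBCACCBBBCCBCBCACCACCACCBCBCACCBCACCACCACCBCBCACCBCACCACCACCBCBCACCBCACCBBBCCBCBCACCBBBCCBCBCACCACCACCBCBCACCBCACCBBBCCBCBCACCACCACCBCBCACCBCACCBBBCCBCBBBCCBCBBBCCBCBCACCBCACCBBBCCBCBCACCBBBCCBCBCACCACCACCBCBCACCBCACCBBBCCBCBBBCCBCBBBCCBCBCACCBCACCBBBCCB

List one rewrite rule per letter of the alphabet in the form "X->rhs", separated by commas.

  step 2 ⇒ step 3: CBCACCBBBCCBCBCACCBCAC ⇒ CB·CAC·CB·BBC·CB·CB·CAC·CAC·CAC·CB·CB·CAC·CB·CAC·CB·BBC·CB·CB·CAC·CB·BBC·CB
    A ↦ BBC
    B ↦ CAC
    C ↦ CB

A->BBC, B->CAC, C->CB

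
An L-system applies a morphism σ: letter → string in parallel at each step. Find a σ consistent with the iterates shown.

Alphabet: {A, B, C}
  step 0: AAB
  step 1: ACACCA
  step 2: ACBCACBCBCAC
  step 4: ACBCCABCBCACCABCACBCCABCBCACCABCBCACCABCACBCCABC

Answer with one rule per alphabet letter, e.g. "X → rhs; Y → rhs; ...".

  step 1 ⇒ step 2: ACACCA ⇒ AC·BC·AC·BC·BC·AC
    A ↦ AC
    C ↦ BC
  step 0 ⇒ step 1: AAB ⇒ AC·AC·CA
    B ↦ CA

A->AC, B->CA, C->BC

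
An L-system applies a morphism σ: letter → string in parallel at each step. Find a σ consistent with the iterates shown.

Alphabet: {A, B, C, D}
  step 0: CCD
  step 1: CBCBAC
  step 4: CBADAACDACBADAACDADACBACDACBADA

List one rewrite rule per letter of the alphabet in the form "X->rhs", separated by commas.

  step 0 ⇒ step 1: CCD ⇒ CB·CB·AC
    C ↦ CB
    D ↦ AC
    A ↦ DA  (constrained at step 1)
    B ↦ A  (constrained at step 1)

A->DA, B->A, C->CB, D->AC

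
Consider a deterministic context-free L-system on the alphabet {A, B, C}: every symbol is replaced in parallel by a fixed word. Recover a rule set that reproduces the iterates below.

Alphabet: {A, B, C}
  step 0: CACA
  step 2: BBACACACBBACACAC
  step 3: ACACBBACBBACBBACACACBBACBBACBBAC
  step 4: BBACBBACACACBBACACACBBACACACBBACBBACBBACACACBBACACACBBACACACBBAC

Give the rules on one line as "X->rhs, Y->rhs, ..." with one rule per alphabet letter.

  step 3 ⇒ step 4: ACACBBACBBACBBACACACBBACBBACBBAC ⇒ BB·AC·BB·AC·AC·AC·BB·AC·AC·AC·BB·AC·AC·AC·BB·AC·BB·AC·BB·AC·AC·AC·BB·AC·AC·AC·BB·AC·AC·AC·BB·AC
    A ↦ BB
    B ↦ AC
    C ↦ AC

A->BB, B->AC, C->AC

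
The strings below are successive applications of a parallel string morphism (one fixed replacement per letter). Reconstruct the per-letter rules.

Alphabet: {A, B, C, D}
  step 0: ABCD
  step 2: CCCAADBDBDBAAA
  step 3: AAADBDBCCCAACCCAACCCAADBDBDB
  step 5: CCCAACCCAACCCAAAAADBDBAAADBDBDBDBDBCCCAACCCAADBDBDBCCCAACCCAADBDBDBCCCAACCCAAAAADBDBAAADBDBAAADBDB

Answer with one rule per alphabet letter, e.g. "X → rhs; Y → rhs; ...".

  step 2 ⇒ step 3: CCCAADBDBDBAAA ⇒ A·A·A·DB·DB·CCC·AA·CCC·AA·CCC·AA·DB·DB·DB
    A ↦ DB
    B ↦ AA
    C ↦ A
    D ↦ CCC

A->DB, B->AA, C->A, D->CCC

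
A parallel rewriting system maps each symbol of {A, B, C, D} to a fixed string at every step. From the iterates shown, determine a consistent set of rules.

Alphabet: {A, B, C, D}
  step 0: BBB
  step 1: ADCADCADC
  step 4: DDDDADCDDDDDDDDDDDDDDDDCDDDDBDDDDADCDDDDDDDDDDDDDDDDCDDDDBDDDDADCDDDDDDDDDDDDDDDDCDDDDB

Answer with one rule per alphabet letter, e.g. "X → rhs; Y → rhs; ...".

  step 0 ⇒ step 1: BBB ⇒ ADC·ADC·ADC
    B ↦ ADC
    A ↦ C  (constrained at step 1)
    C ↦ DDB  (constrained at step 1)
    D ↦ DD  (constrained at step 1)

A->C, B->ADC, C->DDB, D->DD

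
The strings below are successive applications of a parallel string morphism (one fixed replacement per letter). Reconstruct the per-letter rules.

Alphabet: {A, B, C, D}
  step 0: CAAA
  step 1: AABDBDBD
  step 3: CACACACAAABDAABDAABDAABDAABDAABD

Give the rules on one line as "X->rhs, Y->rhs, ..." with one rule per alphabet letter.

  step 0 ⇒ step 1: CAAA ⇒ AA·BD·BD·BD
    A ↦ BD
    C ↦ AA
    B ↦ CA  (constrained at step 1)
    D ↦ CA  (constrained at step 1)

A->BD, B->CA, C->AA, D->CA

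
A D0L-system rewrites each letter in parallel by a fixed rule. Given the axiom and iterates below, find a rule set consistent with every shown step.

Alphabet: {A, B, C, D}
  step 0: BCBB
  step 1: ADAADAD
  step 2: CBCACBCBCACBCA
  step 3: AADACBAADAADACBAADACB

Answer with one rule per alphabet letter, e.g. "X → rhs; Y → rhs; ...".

A->CB, B->AD, C->A, D->CA

  step 2 ⇒ step 3: CBCACBCBCACBCA ⇒ A·AD·A·CB·A·AD·A·AD·A·CB·A·AD·A·CB
    A ↦ CB
    B ↦ AD
    C ↦ A
  step 1 ⇒ step 2: ADAADAD ⇒ CB·CA·CB·CB·CA·CB·CA
    D ↦ CA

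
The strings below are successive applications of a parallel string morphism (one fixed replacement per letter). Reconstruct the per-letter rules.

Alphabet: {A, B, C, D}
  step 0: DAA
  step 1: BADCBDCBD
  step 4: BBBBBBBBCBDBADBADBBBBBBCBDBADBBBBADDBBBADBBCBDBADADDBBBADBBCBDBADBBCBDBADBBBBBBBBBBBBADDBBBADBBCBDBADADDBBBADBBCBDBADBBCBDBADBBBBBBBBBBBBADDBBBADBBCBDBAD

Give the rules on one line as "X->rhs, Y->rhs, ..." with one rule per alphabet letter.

A->CBD, B->BB, C->ADD, D->BAD

  step 0 ⇒ step 1: DAA ⇒ BAD·CBD·CBD
    A ↦ CBD
    D ↦ BAD
    B ↦ BB  (constrained at step 1)
    C ↦ ADD  (constrained at step 1)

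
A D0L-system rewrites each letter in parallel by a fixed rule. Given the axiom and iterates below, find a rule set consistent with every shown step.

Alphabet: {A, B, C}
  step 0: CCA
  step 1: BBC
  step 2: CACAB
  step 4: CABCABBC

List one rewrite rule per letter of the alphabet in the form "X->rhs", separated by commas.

  step 1 ⇒ step 2: BBC ⇒ CA·CA·B
    B ↦ CA
    C ↦ B
  step 0 ⇒ step 1: CCA ⇒ B·B·C
    A ↦ C

A->C, B->CA, C->B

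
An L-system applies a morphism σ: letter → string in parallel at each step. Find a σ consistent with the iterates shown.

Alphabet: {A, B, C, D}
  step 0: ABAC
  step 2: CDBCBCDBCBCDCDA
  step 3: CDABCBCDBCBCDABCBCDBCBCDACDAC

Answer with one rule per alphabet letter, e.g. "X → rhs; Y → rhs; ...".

A->C, B->BCB, C->CD, D->A

  step 2 ⇒ step 3: CDBCBCDBCBCDCDA ⇒ CD·A·BCB·CD·BCB·CD·A·BCB·CD·BCB·CD·A·CD·A·C
    A ↦ C
    B ↦ BCB
    C ↦ CD
    D ↦ A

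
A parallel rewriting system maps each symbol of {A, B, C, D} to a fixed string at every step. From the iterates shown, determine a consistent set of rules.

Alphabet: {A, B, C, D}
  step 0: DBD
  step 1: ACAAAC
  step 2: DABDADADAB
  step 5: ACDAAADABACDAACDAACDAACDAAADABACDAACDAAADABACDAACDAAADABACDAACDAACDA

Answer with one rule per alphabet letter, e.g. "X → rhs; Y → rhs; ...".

  step 1 ⇒ step 2: ACAAAC ⇒ DA·B·DA·DA·DA·B
    A ↦ DA
    C ↦ B
  step 0 ⇒ step 1: DBD ⇒ AC·AA·AC
    B ↦ AA
  step 0 ⇒ step 1: DBD ⇒ AC·AA·AC
    D ↦ AC

A->DA, B->AA, C->B, D->AC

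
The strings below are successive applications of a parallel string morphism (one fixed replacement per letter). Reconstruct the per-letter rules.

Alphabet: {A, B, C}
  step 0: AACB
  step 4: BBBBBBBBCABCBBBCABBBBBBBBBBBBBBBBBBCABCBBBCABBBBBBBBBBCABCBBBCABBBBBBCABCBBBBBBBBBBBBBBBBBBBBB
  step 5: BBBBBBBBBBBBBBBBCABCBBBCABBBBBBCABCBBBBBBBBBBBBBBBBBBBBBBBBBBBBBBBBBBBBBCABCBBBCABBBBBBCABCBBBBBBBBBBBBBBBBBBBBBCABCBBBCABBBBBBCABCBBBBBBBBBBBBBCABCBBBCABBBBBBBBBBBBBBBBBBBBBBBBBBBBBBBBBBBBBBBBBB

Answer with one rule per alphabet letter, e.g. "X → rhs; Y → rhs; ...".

  step 4 ⇒ step 5: BBBBBBBBCABCBBBCABBBBBBBBBBBBBBBBBBCABCBBBCABBBBBBBBBBCABCBBBCABBBBBBCABCBBBBBBBBBBBBBBBBBBBBB ⇒ BB·BB·BB·BB·BB·BB·BB·BB·CA·BCB·BB·CA·BB·BB·BB·CA·BCB·BB·BB·BB·BB·BB·BB·BB·BB·BB·BB·BB·BB·BB·BB·BB·BB·BB·BB·CA·BCB·BB·CA·BB·BB·BB·CA·BCB·BB·BB·BB·BB·BB·BB·BB·BB·BB·BB·CA·BCB·BB·CA·BB·BB·BB·CA·BCB·BB·BB·BB·BB·BB·BB·CA·BCB·BB·CA·BB·BB·BB·BB·BB·BB·BB·BB·BB·BB·BB·BB·BB·BB·BB·BB·BB·BB·BB·BB·BB
    A ↦ BCB
    B ↦ BB
    C ↦ CA

A->BCB, B->BB, C->CA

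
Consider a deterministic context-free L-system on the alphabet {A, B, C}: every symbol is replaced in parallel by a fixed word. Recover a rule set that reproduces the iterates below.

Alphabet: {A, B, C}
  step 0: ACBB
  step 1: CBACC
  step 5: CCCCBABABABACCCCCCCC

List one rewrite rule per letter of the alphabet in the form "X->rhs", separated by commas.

A->C, B->C, C->BA

  step 0 ⇒ step 1: ACBB ⇒ C·BA·C·C
    A ↦ C
    B ↦ C
    C ↦ BA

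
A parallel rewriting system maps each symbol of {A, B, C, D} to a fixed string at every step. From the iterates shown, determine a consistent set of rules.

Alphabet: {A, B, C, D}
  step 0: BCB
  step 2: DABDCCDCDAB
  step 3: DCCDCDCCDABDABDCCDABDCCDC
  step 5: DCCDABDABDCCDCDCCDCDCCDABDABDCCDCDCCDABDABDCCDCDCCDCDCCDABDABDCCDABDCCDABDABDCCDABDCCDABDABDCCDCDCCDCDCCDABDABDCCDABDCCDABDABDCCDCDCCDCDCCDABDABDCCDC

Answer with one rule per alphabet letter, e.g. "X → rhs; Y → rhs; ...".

A->D, B->C, C->DAB, D->DCC

  step 2 ⇒ step 3: DABDCCDCDAB ⇒ DCC·D·C·DCC·DAB·DAB·DCC·DAB·DCC·D·C
    A ↦ D
    B ↦ C
    C ↦ DAB
    D ↦ DCC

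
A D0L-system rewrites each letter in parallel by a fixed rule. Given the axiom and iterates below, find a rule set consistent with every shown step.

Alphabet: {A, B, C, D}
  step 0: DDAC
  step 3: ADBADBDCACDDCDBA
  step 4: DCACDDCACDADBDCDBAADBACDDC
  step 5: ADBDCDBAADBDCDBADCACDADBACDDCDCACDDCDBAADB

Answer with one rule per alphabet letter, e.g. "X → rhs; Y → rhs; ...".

  step 4 ⇒ step 5: DCACDDCACDADBDCDBAADBACDDC ⇒ A·DB·DC·DB·A·A·DB·DC·DB·A·DC·A·CD·A·DB·A·CD·DC·DC·A·CD·DC·DB·A·A·DB
    A ↦ DC
    B ↦ CD
    C ↦ DB
    D ↦ A

A->DC, B->CD, C->DB, D->A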